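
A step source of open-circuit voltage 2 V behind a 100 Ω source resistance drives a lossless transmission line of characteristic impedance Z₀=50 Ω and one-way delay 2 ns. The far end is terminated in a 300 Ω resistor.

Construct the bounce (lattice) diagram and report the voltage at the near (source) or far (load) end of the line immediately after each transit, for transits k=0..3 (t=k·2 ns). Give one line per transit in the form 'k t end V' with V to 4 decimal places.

Γ_L=0.714286, Γ_S=0.333333; launch V₁=2·50/150=0.666667
k=0 src: V=0.6667
k=1 load: inc=0.666667, refl=0.666667·0.714286=0.4762; V=0.000000+0.666667+0.476190=1.1429
k=2 src: inc=0.476190, refl=0.476190·0.333333=0.1587; V=0.666667+0.476190+0.158730=1.3016
k=3 load: inc=0.158730, refl=0.158730·0.714286=0.1134; V=1.142857+0.158730+0.113379=1.4150

0 0 source 0.6667
1 2 load 1.1429
2 4 source 1.3016
3 6 load 1.4150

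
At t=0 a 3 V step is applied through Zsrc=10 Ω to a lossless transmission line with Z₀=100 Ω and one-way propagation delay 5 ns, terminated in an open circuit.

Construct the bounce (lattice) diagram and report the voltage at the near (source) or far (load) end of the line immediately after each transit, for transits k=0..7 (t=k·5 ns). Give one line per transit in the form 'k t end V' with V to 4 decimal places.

0 0 source 2.7273
1 5 load 5.4545
2 10 source 3.2231
3 15 load 0.9917
4 20 source 2.8174
5 25 load 4.6431
6 30 source 3.1494
7 35 load 1.6556

Γ_L=1.000000, Γ_S=-0.818182; launch V₁=3·100/110=2.727273
k=0 src: V=2.7273
k=1 load: inc=2.727273, refl=2.727273·1.000000=2.7273; V=0.000000+2.727273+2.727273=5.4545
k=2 src: inc=2.727273, refl=2.727273·-0.818182=-2.2314; V=2.727273+2.727273+-2.231405=3.2231
k=3 load: inc=-2.231405, refl=-2.231405·1.000000=-2.2314; V=5.454545+-2.231405+-2.231405=0.9917
k=4 src: inc=-2.231405, refl=-2.231405·-0.818182=1.8257; V=3.223140+-2.231405+1.825695=2.8174
k=5 load: inc=1.825695, refl=1.825695·1.000000=1.8257; V=0.991736+1.825695+1.825695=4.6431
k=6 src: inc=1.825695, refl=1.825695·-0.818182=-1.4938; V=2.817431+1.825695+-1.493750=3.1494
k=7 load: inc=-1.493750, refl=-1.493750·1.000000=-1.4938; V=4.643125+-1.493750+-1.493750=1.6556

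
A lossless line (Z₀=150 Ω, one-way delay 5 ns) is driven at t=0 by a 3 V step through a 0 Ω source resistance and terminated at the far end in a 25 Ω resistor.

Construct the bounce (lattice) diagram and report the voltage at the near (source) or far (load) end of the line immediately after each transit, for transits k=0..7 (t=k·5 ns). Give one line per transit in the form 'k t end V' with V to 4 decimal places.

0 0 source 3.0000
1 5 load 0.8571
2 10 source 3.0000
3 15 load 1.4694
4 20 source 3.0000
5 25 load 1.9067
6 30 source 3.0000
7 35 load 2.2191

Γ_L=-0.714286, Γ_S=-1.000000; launch V₁=3·150/150=3.000000
k=0 src: V=3.0000
k=1 load: inc=3.000000, refl=3.000000·-0.714286=-2.1429; V=0.000000+3.000000+-2.142857=0.8571
k=2 src: inc=-2.142857, refl=-2.142857·-1.000000=2.1429; V=3.000000+-2.142857+2.142857=3.0000
k=3 load: inc=2.142857, refl=2.142857·-0.714286=-1.5306; V=0.857143+2.142857+-1.530612=1.4694
k=4 src: inc=-1.530612, refl=-1.530612·-1.000000=1.5306; V=3.000000+-1.530612+1.530612=3.0000
k=5 load: inc=1.530612, refl=1.530612·-0.714286=-1.0933; V=1.469388+1.530612+-1.093294=1.9067
k=6 src: inc=-1.093294, refl=-1.093294·-1.000000=1.0933; V=3.000000+-1.093294+1.093294=3.0000
k=7 load: inc=1.093294, refl=1.093294·-0.714286=-0.7809; V=1.906706+1.093294+-0.780925=2.2191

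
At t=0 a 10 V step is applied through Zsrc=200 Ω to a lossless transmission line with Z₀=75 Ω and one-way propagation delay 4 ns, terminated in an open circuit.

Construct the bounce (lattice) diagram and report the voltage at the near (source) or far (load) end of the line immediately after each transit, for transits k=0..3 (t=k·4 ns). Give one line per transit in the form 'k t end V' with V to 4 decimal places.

Γ_L=1.000000, Γ_S=0.454545; launch V₁=10·75/275=2.727273
k=0 src: V=2.7273
k=1 load: inc=2.727273, refl=2.727273·1.000000=2.7273; V=0.000000+2.727273+2.727273=5.4545
k=2 src: inc=2.727273, refl=2.727273·0.454545=1.2397; V=2.727273+2.727273+1.239669=6.6942
k=3 load: inc=1.239669, refl=1.239669·1.000000=1.2397; V=5.454545+1.239669+1.239669=7.9339

0 0 source 2.7273
1 4 load 5.4545
2 8 source 6.6942
3 12 load 7.9339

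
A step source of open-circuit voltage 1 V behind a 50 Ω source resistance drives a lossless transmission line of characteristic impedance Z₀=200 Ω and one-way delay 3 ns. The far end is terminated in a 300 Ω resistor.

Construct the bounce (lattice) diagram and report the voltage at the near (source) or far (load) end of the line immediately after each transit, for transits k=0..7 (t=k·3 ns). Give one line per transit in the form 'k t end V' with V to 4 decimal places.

Γ_L=0.200000, Γ_S=-0.600000; launch V₁=1·200/250=0.800000
k=0 src: V=0.8000
k=1 load: inc=0.800000, refl=0.800000·0.200000=0.1600; V=0.000000+0.800000+0.160000=0.9600
k=2 src: inc=0.160000, refl=0.160000·-0.600000=-0.0960; V=0.800000+0.160000+-0.096000=0.8640
k=3 load: inc=-0.096000, refl=-0.096000·0.200000=-0.0192; V=0.960000+-0.096000+-0.019200=0.8448
k=4 src: inc=-0.019200, refl=-0.019200·-0.600000=0.0115; V=0.864000+-0.019200+0.011520=0.8563
k=5 load: inc=0.011520, refl=0.011520·0.200000=0.0023; V=0.844800+0.011520+0.002304=0.8586
k=6 src: inc=0.002304, refl=0.002304·-0.600000=-0.0014; V=0.856320+0.002304+-0.001382=0.8572
k=7 load: inc=-0.001382, refl=-0.001382·0.200000=-0.0003; V=0.858624+-0.001382+-0.000276=0.8570

0 0 source 0.8000
1 3 load 0.9600
2 6 source 0.8640
3 9 load 0.8448
4 12 source 0.8563
5 15 load 0.8586
6 18 source 0.8572
7 21 load 0.8570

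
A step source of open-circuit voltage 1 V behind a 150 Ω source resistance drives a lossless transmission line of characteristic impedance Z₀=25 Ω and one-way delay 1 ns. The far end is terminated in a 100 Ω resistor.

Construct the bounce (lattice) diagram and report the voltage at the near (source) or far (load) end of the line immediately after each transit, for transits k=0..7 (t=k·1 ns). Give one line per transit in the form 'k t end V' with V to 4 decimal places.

0 0 source 0.1429
1 1 load 0.2286
2 2 source 0.2898
3 3 load 0.3265
4 4 source 0.3528
5 5 load 0.3685
6 6 source 0.3798
7 7 load 0.3865

Γ_L=0.600000, Γ_S=0.714286; launch V₁=1·25/175=0.142857
k=0 src: V=0.1429
k=1 load: inc=0.142857, refl=0.142857·0.600000=0.0857; V=0.000000+0.142857+0.085714=0.2286
k=2 src: inc=0.085714, refl=0.085714·0.714286=0.0612; V=0.142857+0.085714+0.061224=0.2898
k=3 load: inc=0.061224, refl=0.061224·0.600000=0.0367; V=0.228571+0.061224+0.036735=0.3265
k=4 src: inc=0.036735, refl=0.036735·0.714286=0.0262; V=0.289796+0.036735+0.026239=0.3528
k=5 load: inc=0.026239, refl=0.026239·0.600000=0.0157; V=0.326531+0.026239+0.015743=0.3685
k=6 src: inc=0.015743, refl=0.015743·0.714286=0.0112; V=0.352770+0.015743+0.011245=0.3798
k=7 load: inc=0.011245, refl=0.011245·0.600000=0.0067; V=0.368513+0.011245+0.006747=0.3865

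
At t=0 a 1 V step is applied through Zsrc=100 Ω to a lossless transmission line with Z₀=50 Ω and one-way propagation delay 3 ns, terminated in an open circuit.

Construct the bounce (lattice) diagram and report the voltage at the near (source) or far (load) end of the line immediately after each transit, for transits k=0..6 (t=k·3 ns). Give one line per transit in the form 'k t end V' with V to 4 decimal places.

Γ_L=1.000000, Γ_S=0.333333; launch V₁=1·50/150=0.333333
k=0 src: V=0.3333
k=1 load: inc=0.333333, refl=0.333333·1.000000=0.3333; V=0.000000+0.333333+0.333333=0.6667
k=2 src: inc=0.333333, refl=0.333333·0.333333=0.1111; V=0.333333+0.333333+0.111111=0.7778
k=3 load: inc=0.111111, refl=0.111111·1.000000=0.1111; V=0.666667+0.111111+0.111111=0.8889
k=4 src: inc=0.111111, refl=0.111111·0.333333=0.0370; V=0.777778+0.111111+0.037037=0.9259
k=5 load: inc=0.037037, refl=0.037037·1.000000=0.0370; V=0.888889+0.037037+0.037037=0.9630
k=6 src: inc=0.037037, refl=0.037037·0.333333=0.0123; V=0.925926+0.037037+0.012346=0.9753

0 0 source 0.3333
1 3 load 0.6667
2 6 source 0.7778
3 9 load 0.8889
4 12 source 0.9259
5 15 load 0.9630
6 18 source 0.9753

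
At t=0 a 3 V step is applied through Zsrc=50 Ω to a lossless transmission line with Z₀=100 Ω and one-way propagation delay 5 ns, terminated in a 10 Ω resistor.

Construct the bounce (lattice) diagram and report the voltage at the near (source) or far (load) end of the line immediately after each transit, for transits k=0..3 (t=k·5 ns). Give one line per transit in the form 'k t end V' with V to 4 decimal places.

Γ_L=-0.818182, Γ_S=-0.333333; launch V₁=3·100/150=2.000000
k=0 src: V=2.0000
k=1 load: inc=2.000000, refl=2.000000·-0.818182=-1.6364; V=0.000000+2.000000+-1.636364=0.3636
k=2 src: inc=-1.636364, refl=-1.636364·-0.333333=0.5455; V=2.000000+-1.636364+0.545455=0.9091
k=3 load: inc=0.545455, refl=0.545455·-0.818182=-0.4463; V=0.363636+0.545455+-0.446281=0.4628

0 0 source 2.0000
1 5 load 0.3636
2 10 source 0.9091
3 15 load 0.4628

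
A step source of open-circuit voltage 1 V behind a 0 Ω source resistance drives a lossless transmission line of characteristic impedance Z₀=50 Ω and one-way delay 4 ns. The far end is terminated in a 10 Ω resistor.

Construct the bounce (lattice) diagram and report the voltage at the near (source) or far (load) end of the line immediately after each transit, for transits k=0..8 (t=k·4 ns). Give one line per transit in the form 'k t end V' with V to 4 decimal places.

0 0 source 1.0000
1 4 load 0.3333
2 8 source 1.0000
3 12 load 0.5556
4 16 source 1.0000
5 20 load 0.7037
6 24 source 1.0000
7 28 load 0.8025
8 32 source 1.0000

Γ_L=-0.666667, Γ_S=-1.000000; launch V₁=1·50/50=1.000000
k=0 src: V=1.0000
k=1 load: inc=1.000000, refl=1.000000·-0.666667=-0.6667; V=0.000000+1.000000+-0.666667=0.3333
k=2 src: inc=-0.666667, refl=-0.666667·-1.000000=0.6667; V=1.000000+-0.666667+0.666667=1.0000
k=3 load: inc=0.666667, refl=0.666667·-0.666667=-0.4444; V=0.333333+0.666667+-0.444444=0.5556
k=4 src: inc=-0.444444, refl=-0.444444·-1.000000=0.4444; V=1.000000+-0.444444+0.444444=1.0000
k=5 load: inc=0.444444, refl=0.444444·-0.666667=-0.2963; V=0.555556+0.444444+-0.296296=0.7037
k=6 src: inc=-0.296296, refl=-0.296296·-1.000000=0.2963; V=1.000000+-0.296296+0.296296=1.0000
k=7 load: inc=0.296296, refl=0.296296·-0.666667=-0.1975; V=0.703704+0.296296+-0.197531=0.8025
k=8 src: inc=-0.197531, refl=-0.197531·-1.000000=0.1975; V=1.000000+-0.197531+0.197531=1.0000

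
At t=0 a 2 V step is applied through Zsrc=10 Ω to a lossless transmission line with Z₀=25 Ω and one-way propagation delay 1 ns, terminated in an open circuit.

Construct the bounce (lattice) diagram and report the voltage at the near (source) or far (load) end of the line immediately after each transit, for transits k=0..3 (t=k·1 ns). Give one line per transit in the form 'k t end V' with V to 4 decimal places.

0 0 source 1.4286
1 1 load 2.8571
2 2 source 2.2449
3 3 load 1.6327

Γ_L=1.000000, Γ_S=-0.428571; launch V₁=2·25/35=1.428571
k=0 src: V=1.4286
k=1 load: inc=1.428571, refl=1.428571·1.000000=1.4286; V=0.000000+1.428571+1.428571=2.8571
k=2 src: inc=1.428571, refl=1.428571·-0.428571=-0.6122; V=1.428571+1.428571+-0.612245=2.2449
k=3 load: inc=-0.612245, refl=-0.612245·1.000000=-0.6122; V=2.857143+-0.612245+-0.612245=1.6327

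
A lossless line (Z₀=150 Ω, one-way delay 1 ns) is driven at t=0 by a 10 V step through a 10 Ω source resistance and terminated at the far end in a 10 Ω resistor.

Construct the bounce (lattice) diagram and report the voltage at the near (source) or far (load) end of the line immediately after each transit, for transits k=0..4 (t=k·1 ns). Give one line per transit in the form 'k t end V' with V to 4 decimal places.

Γ_L=-0.875000, Γ_S=-0.875000; launch V₁=10·150/160=9.375000
k=0 src: V=9.3750
k=1 load: inc=9.375000, refl=9.375000·-0.875000=-8.2031; V=0.000000+9.375000+-8.203125=1.1719
k=2 src: inc=-8.203125, refl=-8.203125·-0.875000=7.1777; V=9.375000+-8.203125+7.177734=8.3496
k=3 load: inc=7.177734, refl=7.177734·-0.875000=-6.2805; V=1.171875+7.177734+-6.280518=2.0691
k=4 src: inc=-6.280518, refl=-6.280518·-0.875000=5.4955; V=8.349609+-6.280518+5.495453=7.5645

0 0 source 9.3750
1 1 load 1.1719
2 2 source 8.3496
3 3 load 2.0691
4 4 source 7.5645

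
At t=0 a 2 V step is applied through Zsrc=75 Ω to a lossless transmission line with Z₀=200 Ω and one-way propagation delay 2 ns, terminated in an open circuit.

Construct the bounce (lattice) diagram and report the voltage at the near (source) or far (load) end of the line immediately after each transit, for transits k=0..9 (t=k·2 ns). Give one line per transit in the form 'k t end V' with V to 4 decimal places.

Γ_L=1.000000, Γ_S=-0.454545; launch V₁=2·200/275=1.454545
k=0 src: V=1.4545
k=1 load: inc=1.454545, refl=1.454545·1.000000=1.4545; V=0.000000+1.454545+1.454545=2.9091
k=2 src: inc=1.454545, refl=1.454545·-0.454545=-0.6612; V=1.454545+1.454545+-0.661157=2.2479
k=3 load: inc=-0.661157, refl=-0.661157·1.000000=-0.6612; V=2.909091+-0.661157+-0.661157=1.5868
k=4 src: inc=-0.661157, refl=-0.661157·-0.454545=0.3005; V=2.247934+-0.661157+0.300526=1.8873
k=5 load: inc=0.300526, refl=0.300526·1.000000=0.3005; V=1.586777+0.300526+0.300526=2.1878
k=6 src: inc=0.300526, refl=0.300526·-0.454545=-0.1366; V=1.887303+0.300526+-0.136603=2.0512
k=7 load: inc=-0.136603, refl=-0.136603·1.000000=-0.1366; V=2.187829+-0.136603+-0.136603=1.9146
k=8 src: inc=-0.136603, refl=-0.136603·-0.454545=0.0621; V=2.051226+-0.136603+0.062092=1.9767
k=9 load: inc=0.062092, refl=0.062092·1.000000=0.0621; V=1.914623+0.062092+0.062092=2.0388

0 0 source 1.4545
1 2 load 2.9091
2 4 source 2.2479
3 6 load 1.5868
4 8 source 1.8873
5 10 load 2.1878
6 12 source 2.0512
7 14 load 1.9146
8 16 source 1.9767
9 18 load 2.0388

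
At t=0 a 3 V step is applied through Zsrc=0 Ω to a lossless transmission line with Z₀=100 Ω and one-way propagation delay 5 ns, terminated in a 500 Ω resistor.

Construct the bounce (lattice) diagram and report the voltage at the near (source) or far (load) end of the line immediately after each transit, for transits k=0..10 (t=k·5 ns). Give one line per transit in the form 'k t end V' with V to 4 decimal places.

Γ_L=0.666667, Γ_S=-1.000000; launch V₁=3·100/100=3.000000
k=0 src: V=3.0000
k=1 load: inc=3.000000, refl=3.000000·0.666667=2.0000; V=0.000000+3.000000+2.000000=5.0000
k=2 src: inc=2.000000, refl=2.000000·-1.000000=-2.0000; V=3.000000+2.000000+-2.000000=3.0000
k=3 load: inc=-2.000000, refl=-2.000000·0.666667=-1.3333; V=5.000000+-2.000000+-1.333333=1.6667
k=4 src: inc=-1.333333, refl=-1.333333·-1.000000=1.3333; V=3.000000+-1.333333+1.333333=3.0000
k=5 load: inc=1.333333, refl=1.333333·0.666667=0.8889; V=1.666667+1.333333+0.888889=3.8889
k=6 src: inc=0.888889, refl=0.888889·-1.000000=-0.8889; V=3.000000+0.888889+-0.888889=3.0000
k=7 load: inc=-0.888889, refl=-0.888889·0.666667=-0.5926; V=3.888889+-0.888889+-0.592593=2.4074
k=8 src: inc=-0.592593, refl=-0.592593·-1.000000=0.5926; V=3.000000+-0.592593+0.592593=3.0000
k=9 load: inc=0.592593, refl=0.592593·0.666667=0.3951; V=2.407407+0.592593+0.395062=3.3951
k=10 src: inc=0.395062, refl=0.395062·-1.000000=-0.3951; V=3.000000+0.395062+-0.395062=3.0000

0 0 source 3.0000
1 5 load 5.0000
2 10 source 3.0000
3 15 load 1.6667
4 20 source 3.0000
5 25 load 3.8889
6 30 source 3.0000
7 35 load 2.4074
8 40 source 3.0000
9 45 load 3.3951
10 50 source 3.0000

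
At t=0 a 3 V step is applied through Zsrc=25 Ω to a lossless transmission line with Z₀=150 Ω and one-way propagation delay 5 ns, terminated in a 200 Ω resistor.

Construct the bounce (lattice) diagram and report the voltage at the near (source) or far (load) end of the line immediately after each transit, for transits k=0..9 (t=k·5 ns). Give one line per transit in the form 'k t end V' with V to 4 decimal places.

0 0 source 2.5714
1 5 load 2.9388
2 10 source 2.6764
3 15 load 2.6389
4 20 source 2.6657
5 25 load 2.6695
6 30 source 2.6668
7 35 load 2.6664
8 40 source 2.6667
9 45 load 2.6667

Γ_L=0.142857, Γ_S=-0.714286; launch V₁=3·150/175=2.571429
k=0 src: V=2.5714
k=1 load: inc=2.571429, refl=2.571429·0.142857=0.3673; V=0.000000+2.571429+0.367347=2.9388
k=2 src: inc=0.367347, refl=0.367347·-0.714286=-0.2624; V=2.571429+0.367347+-0.262391=2.6764
k=3 load: inc=-0.262391, refl=-0.262391·0.142857=-0.0375; V=2.938776+-0.262391+-0.037484=2.6389
k=4 src: inc=-0.037484, refl=-0.037484·-0.714286=0.0268; V=2.676385+-0.037484+0.026775=2.6657
k=5 load: inc=0.026775, refl=0.026775·0.142857=0.0038; V=2.638900+0.026775+0.003825=2.6695
k=6 src: inc=0.003825, refl=0.003825·-0.714286=-0.0027; V=2.665675+0.003825+-0.002732=2.6668
k=7 load: inc=-0.002732, refl=-0.002732·0.142857=-0.0004; V=2.669500+-0.002732+-0.000390=2.6664
k=8 src: inc=-0.000390, refl=-0.000390·-0.714286=0.0003; V=2.666768+-0.000390+0.000279=2.6667
k=9 load: inc=0.000279, refl=0.000279·0.142857=0.0000; V=2.666378+0.000279+0.000040=2.6667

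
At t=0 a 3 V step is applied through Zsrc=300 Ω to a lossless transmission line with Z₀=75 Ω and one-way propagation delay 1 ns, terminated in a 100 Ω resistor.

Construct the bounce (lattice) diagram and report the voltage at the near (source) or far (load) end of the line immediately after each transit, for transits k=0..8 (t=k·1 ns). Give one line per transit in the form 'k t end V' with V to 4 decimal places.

Γ_L=0.142857, Γ_S=0.600000; launch V₁=3·75/375=0.600000
k=0 src: V=0.6000
k=1 load: inc=0.600000, refl=0.600000·0.142857=0.0857; V=0.000000+0.600000+0.085714=0.6857
k=2 src: inc=0.085714, refl=0.085714·0.600000=0.0514; V=0.600000+0.085714+0.051429=0.7371
k=3 load: inc=0.051429, refl=0.051429·0.142857=0.0073; V=0.685714+0.051429+0.007347=0.7445
k=4 src: inc=0.007347, refl=0.007347·0.600000=0.0044; V=0.737143+0.007347+0.004408=0.7489
k=5 load: inc=0.004408, refl=0.004408·0.142857=0.0006; V=0.744490+0.004408+0.000630=0.7495
k=6 src: inc=0.000630, refl=0.000630·0.600000=0.0004; V=0.748898+0.000630+0.000378=0.7499
k=7 load: inc=0.000378, refl=0.000378·0.142857=0.0001; V=0.749528+0.000378+0.000054=0.7500
k=8 src: inc=0.000054, refl=0.000054·0.600000=0.0000; V=0.749906+0.000054+0.000032=0.7500

0 0 source 0.6000
1 1 load 0.6857
2 2 source 0.7371
3 3 load 0.7445
4 4 source 0.7489
5 5 load 0.7495
6 6 source 0.7499
7 7 load 0.7500
8 8 source 0.7500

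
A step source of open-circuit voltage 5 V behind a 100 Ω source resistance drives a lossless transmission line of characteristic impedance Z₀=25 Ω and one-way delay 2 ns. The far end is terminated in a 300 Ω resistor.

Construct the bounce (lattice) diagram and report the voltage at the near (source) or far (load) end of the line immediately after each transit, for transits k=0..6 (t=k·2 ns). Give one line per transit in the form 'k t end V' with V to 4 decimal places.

0 0 source 1.0000
1 2 load 1.8462
2 4 source 2.3538
3 6 load 2.7834
4 8 source 3.0412
5 10 load 3.2593
6 12 source 3.3901

Γ_L=0.846154, Γ_S=0.600000; launch V₁=5·25/125=1.000000
k=0 src: V=1.0000
k=1 load: inc=1.000000, refl=1.000000·0.846154=0.8462; V=0.000000+1.000000+0.846154=1.8462
k=2 src: inc=0.846154, refl=0.846154·0.600000=0.5077; V=1.000000+0.846154+0.507692=2.3538
k=3 load: inc=0.507692, refl=0.507692·0.846154=0.4296; V=1.846154+0.507692+0.429586=2.7834
k=4 src: inc=0.429586, refl=0.429586·0.600000=0.2578; V=2.353846+0.429586+0.257751=3.0412
k=5 load: inc=0.257751, refl=0.257751·0.846154=0.2181; V=2.783432+0.257751+0.218097=3.2593
k=6 src: inc=0.218097, refl=0.218097·0.600000=0.1309; V=3.041183+0.218097+0.130858=3.3901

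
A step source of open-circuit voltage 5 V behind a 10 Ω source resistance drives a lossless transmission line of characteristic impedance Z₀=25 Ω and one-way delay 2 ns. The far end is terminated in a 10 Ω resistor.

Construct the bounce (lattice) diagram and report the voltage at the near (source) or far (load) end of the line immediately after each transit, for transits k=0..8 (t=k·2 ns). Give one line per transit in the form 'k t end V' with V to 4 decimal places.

Γ_L=-0.428571, Γ_S=-0.428571; launch V₁=5·25/35=3.571429
k=0 src: V=3.5714
k=1 load: inc=3.571429, refl=3.571429·-0.428571=-1.5306; V=0.000000+3.571429+-1.530612=2.0408
k=2 src: inc=-1.530612, refl=-1.530612·-0.428571=0.6560; V=3.571429+-1.530612+0.655977=2.6968
k=3 load: inc=0.655977, refl=0.655977·-0.428571=-0.2811; V=2.040816+0.655977+-0.281133=2.4157
k=4 src: inc=-0.281133, refl=-0.281133·-0.428571=0.1205; V=2.696793+-0.281133+0.120486=2.5361
k=5 load: inc=0.120486, refl=0.120486·-0.428571=-0.0516; V=2.415660+0.120486+-0.051637=2.4845
k=6 src: inc=-0.051637, refl=-0.051637·-0.428571=0.0221; V=2.536146+-0.051637+0.022130=2.5066
k=7 load: inc=0.022130, refl=0.022130·-0.428571=-0.0095; V=2.484509+0.022130+-0.009484=2.4972
k=8 src: inc=-0.009484, refl=-0.009484·-0.428571=0.0041; V=2.506639+-0.009484+0.004065=2.5012

0 0 source 3.5714
1 2 load 2.0408
2 4 source 2.6968
3 6 load 2.4157
4 8 source 2.5361
5 10 load 2.4845
6 12 source 2.5066
7 14 load 2.4972
8 16 source 2.5012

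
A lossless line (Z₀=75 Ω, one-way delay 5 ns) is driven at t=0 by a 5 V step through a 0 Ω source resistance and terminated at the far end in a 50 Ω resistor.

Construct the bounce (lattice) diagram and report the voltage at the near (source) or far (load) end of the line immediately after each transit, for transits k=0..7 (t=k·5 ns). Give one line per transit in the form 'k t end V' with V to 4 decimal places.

Γ_L=-0.200000, Γ_S=-1.000000; launch V₁=5·75/75=5.000000
k=0 src: V=5.0000
k=1 load: inc=5.000000, refl=5.000000·-0.200000=-1.0000; V=0.000000+5.000000+-1.000000=4.0000
k=2 src: inc=-1.000000, refl=-1.000000·-1.000000=1.0000; V=5.000000+-1.000000+1.000000=5.0000
k=3 load: inc=1.000000, refl=1.000000·-0.200000=-0.2000; V=4.000000+1.000000+-0.200000=4.8000
k=4 src: inc=-0.200000, refl=-0.200000·-1.000000=0.2000; V=5.000000+-0.200000+0.200000=5.0000
k=5 load: inc=0.200000, refl=0.200000·-0.200000=-0.0400; V=4.800000+0.200000+-0.040000=4.9600
k=6 src: inc=-0.040000, refl=-0.040000·-1.000000=0.0400; V=5.000000+-0.040000+0.040000=5.0000
k=7 load: inc=0.040000, refl=0.040000·-0.200000=-0.0080; V=4.960000+0.040000+-0.008000=4.9920

0 0 source 5.0000
1 5 load 4.0000
2 10 source 5.0000
3 15 load 4.8000
4 20 source 5.0000
5 25 load 4.9600
6 30 source 5.0000
7 35 load 4.9920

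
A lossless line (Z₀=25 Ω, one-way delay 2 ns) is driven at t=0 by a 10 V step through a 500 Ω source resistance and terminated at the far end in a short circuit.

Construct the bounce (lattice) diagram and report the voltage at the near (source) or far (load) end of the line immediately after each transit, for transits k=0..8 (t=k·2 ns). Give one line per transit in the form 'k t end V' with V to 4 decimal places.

0 0 source 0.4762
1 2 load 0.0000
2 4 source -0.4308
3 6 load 0.0000
4 8 source 0.3898
5 10 load 0.0000
6 12 source -0.3527
7 14 load 0.0000
8 16 source 0.3191

Γ_L=-1.000000, Γ_S=0.904762; launch V₁=10·25/525=0.476190
k=0 src: V=0.4762
k=1 load: inc=0.476190, refl=0.476190·-1.000000=-0.4762; V=0.000000+0.476190+-0.476190=0.0000
k=2 src: inc=-0.476190, refl=-0.476190·0.904762=-0.4308; V=0.476190+-0.476190+-0.430839=-0.4308
k=3 load: inc=-0.430839, refl=-0.430839·-1.000000=0.4308; V=0.000000+-0.430839+0.430839=0.0000
k=4 src: inc=0.430839, refl=0.430839·0.904762=0.3898; V=-0.430839+0.430839+0.389807=0.3898
k=5 load: inc=0.389807, refl=0.389807·-1.000000=-0.3898; V=0.000000+0.389807+-0.389807=0.0000
k=6 src: inc=-0.389807, refl=-0.389807·0.904762=-0.3527; V=0.389807+-0.389807+-0.352682=-0.3527
k=7 load: inc=-0.352682, refl=-0.352682·-1.000000=0.3527; V=0.000000+-0.352682+0.352682=0.0000
k=8 src: inc=0.352682, refl=0.352682·0.904762=0.3191; V=-0.352682+0.352682+0.319093=0.3191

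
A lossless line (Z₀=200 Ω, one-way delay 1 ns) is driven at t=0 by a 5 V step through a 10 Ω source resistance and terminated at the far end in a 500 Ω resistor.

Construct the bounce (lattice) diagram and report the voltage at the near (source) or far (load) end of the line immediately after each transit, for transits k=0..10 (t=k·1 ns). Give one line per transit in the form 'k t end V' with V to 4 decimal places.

0 0 source 4.7619
1 1 load 6.8027
2 2 source 4.9563
3 3 load 4.1649
4 4 source 4.8809
5 5 load 5.1877
6 6 source 4.9101
7 7 load 4.7911
8 8 source 4.8988
9 9 load 4.9449
10 10 source 4.9032

Γ_L=0.428571, Γ_S=-0.904762; launch V₁=5·200/210=4.761905
k=0 src: V=4.7619
k=1 load: inc=4.761905, refl=4.761905·0.428571=2.0408; V=0.000000+4.761905+2.040816=6.8027
k=2 src: inc=2.040816, refl=2.040816·-0.904762=-1.8465; V=4.761905+2.040816+-1.846453=4.9563
k=3 load: inc=-1.846453, refl=-1.846453·0.428571=-0.7913; V=6.802721+-1.846453+-0.791337=4.1649
k=4 src: inc=-0.791337, refl=-0.791337·-0.904762=0.7160; V=4.956268+-0.791337+0.715972=4.8809
k=5 load: inc=0.715972, refl=0.715972·0.428571=0.3068; V=4.164931+0.715972+0.306845=5.1877
k=6 src: inc=0.306845, refl=0.306845·-0.904762=-0.2776; V=4.880903+0.306845+-0.277622=4.9101
k=7 load: inc=-0.277622, refl=-0.277622·0.428571=-0.1190; V=5.187748+-0.277622+-0.118981=4.7911
k=8 src: inc=-0.118981, refl=-0.118981·-0.904762=0.1076; V=4.910126+-0.118981+0.107649=4.8988
k=9 load: inc=0.107649, refl=0.107649·0.428571=0.0461; V=4.791145+0.107649+0.046135=4.9449
k=10 src: inc=0.046135, refl=0.046135·-0.904762=-0.0417; V=4.898795+0.046135+-0.041742=4.9032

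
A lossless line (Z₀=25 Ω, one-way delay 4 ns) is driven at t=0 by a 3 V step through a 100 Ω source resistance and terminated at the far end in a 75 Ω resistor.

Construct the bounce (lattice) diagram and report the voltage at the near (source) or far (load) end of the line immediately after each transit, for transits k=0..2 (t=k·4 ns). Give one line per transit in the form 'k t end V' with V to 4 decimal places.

Γ_L=0.500000, Γ_S=0.600000; launch V₁=3·25/125=0.600000
k=0 src: V=0.6000
k=1 load: inc=0.600000, refl=0.600000·0.500000=0.3000; V=0.000000+0.600000+0.300000=0.9000
k=2 src: inc=0.300000, refl=0.300000·0.600000=0.1800; V=0.600000+0.300000+0.180000=1.0800

0 0 source 0.6000
1 4 load 0.9000
2 8 source 1.0800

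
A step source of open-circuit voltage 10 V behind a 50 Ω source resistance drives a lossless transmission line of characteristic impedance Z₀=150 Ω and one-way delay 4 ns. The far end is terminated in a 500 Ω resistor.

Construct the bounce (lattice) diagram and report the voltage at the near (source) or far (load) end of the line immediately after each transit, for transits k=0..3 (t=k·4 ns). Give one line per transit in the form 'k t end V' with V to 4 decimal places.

0 0 source 7.5000
1 4 load 11.5385
2 8 source 9.5192
3 12 load 8.4320

Γ_L=0.538462, Γ_S=-0.500000; launch V₁=10·150/200=7.500000
k=0 src: V=7.5000
k=1 load: inc=7.500000, refl=7.500000·0.538462=4.0385; V=0.000000+7.500000+4.038462=11.5385
k=2 src: inc=4.038462, refl=4.038462·-0.500000=-2.0192; V=7.500000+4.038462+-2.019231=9.5192
k=3 load: inc=-2.019231, refl=-2.019231·0.538462=-1.0873; V=11.538462+-2.019231+-1.087278=8.4320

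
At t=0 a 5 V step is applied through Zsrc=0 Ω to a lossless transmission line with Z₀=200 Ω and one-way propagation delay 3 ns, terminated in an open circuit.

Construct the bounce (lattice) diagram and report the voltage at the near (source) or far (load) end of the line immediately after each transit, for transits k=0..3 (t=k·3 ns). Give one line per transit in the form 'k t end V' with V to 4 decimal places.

Γ_L=1.000000, Γ_S=-1.000000; launch V₁=5·200/200=5.000000
k=0 src: V=5.0000
k=1 load: inc=5.000000, refl=5.000000·1.000000=5.0000; V=0.000000+5.000000+5.000000=10.0000
k=2 src: inc=5.000000, refl=5.000000·-1.000000=-5.0000; V=5.000000+5.000000+-5.000000=5.0000
k=3 load: inc=-5.000000, refl=-5.000000·1.000000=-5.0000; V=10.000000+-5.000000+-5.000000=0.0000

0 0 source 5.0000
1 3 load 10.0000
2 6 source 5.0000
3 9 load 0.0000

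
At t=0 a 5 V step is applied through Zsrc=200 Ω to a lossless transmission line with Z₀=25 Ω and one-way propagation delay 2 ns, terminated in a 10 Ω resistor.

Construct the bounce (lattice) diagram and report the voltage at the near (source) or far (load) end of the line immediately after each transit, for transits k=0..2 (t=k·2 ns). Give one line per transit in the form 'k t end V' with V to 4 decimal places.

0 0 source 0.5556
1 2 load 0.3175
2 4 source 0.1323

Γ_L=-0.428571, Γ_S=0.777778; launch V₁=5·25/225=0.555556
k=0 src: V=0.5556
k=1 load: inc=0.555556, refl=0.555556·-0.428571=-0.2381; V=0.000000+0.555556+-0.238095=0.3175
k=2 src: inc=-0.238095, refl=-0.238095·0.777778=-0.1852; V=0.555556+-0.238095+-0.185185=0.1323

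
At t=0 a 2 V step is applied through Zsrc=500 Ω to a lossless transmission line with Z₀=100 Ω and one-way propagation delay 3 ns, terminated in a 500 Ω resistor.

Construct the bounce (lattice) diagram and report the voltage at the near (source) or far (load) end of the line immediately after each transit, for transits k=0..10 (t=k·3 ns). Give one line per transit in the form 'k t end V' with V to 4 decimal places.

0 0 source 0.3333
1 3 load 0.5556
2 6 source 0.7037
3 9 load 0.8025
4 12 source 0.8683
5 15 load 0.9122
6 18 source 0.9415
7 21 load 0.9610
8 24 source 0.9740
9 27 load 0.9827
10 30 source 0.9884

Γ_L=0.666667, Γ_S=0.666667; launch V₁=2·100/600=0.333333
k=0 src: V=0.3333
k=1 load: inc=0.333333, refl=0.333333·0.666667=0.2222; V=0.000000+0.333333+0.222222=0.5556
k=2 src: inc=0.222222, refl=0.222222·0.666667=0.1481; V=0.333333+0.222222+0.148148=0.7037
k=3 load: inc=0.148148, refl=0.148148·0.666667=0.0988; V=0.555556+0.148148+0.098765=0.8025
k=4 src: inc=0.098765, refl=0.098765·0.666667=0.0658; V=0.703704+0.098765+0.065844=0.8683
k=5 load: inc=0.065844, refl=0.065844·0.666667=0.0439; V=0.802469+0.065844+0.043896=0.9122
k=6 src: inc=0.043896, refl=0.043896·0.666667=0.0293; V=0.868313+0.043896+0.029264=0.9415
k=7 load: inc=0.029264, refl=0.029264·0.666667=0.0195; V=0.912209+0.029264+0.019509=0.9610
k=8 src: inc=0.019509, refl=0.019509·0.666667=0.0130; V=0.941472+0.019509+0.013006=0.9740
k=9 load: inc=0.013006, refl=0.013006·0.666667=0.0087; V=0.960982+0.013006+0.008671=0.9827
k=10 src: inc=0.008671, refl=0.008671·0.666667=0.0058; V=0.973988+0.008671+0.005781=0.9884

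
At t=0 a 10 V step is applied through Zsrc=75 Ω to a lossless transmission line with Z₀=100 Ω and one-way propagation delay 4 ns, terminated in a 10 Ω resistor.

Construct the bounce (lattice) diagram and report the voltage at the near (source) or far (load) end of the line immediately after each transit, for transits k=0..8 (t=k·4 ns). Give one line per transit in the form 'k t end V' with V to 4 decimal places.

0 0 source 5.7143
1 4 load 1.0390
2 8 source 1.7069
3 12 load 1.1604
4 16 source 1.2385
5 20 load 1.1746
6 24 source 1.1837
7 28 load 1.1763
8 32 source 1.1773

Γ_L=-0.818182, Γ_S=-0.142857; launch V₁=10·100/175=5.714286
k=0 src: V=5.7143
k=1 load: inc=5.714286, refl=5.714286·-0.818182=-4.6753; V=0.000000+5.714286+-4.675325=1.0390
k=2 src: inc=-4.675325, refl=-4.675325·-0.142857=0.6679; V=5.714286+-4.675325+0.667904=1.7069
k=3 load: inc=0.667904, refl=0.667904·-0.818182=-0.5465; V=1.038961+0.667904+-0.546467=1.1604
k=4 src: inc=-0.546467, refl=-0.546467·-0.142857=0.0781; V=1.706865+-0.546467+0.078067=1.2385
k=5 load: inc=0.078067, refl=0.078067·-0.818182=-0.0639; V=1.160398+0.078067+-0.063873=1.1746
k=6 src: inc=-0.063873, refl=-0.063873·-0.142857=0.0091; V=1.238465+-0.063873+0.009125=1.1837
k=7 load: inc=0.009125, refl=0.009125·-0.818182=-0.0075; V=1.174592+0.009125+-0.007466=1.1763
k=8 src: inc=-0.007466, refl=-0.007466·-0.142857=0.0011; V=1.183717+-0.007466+0.001067=1.1773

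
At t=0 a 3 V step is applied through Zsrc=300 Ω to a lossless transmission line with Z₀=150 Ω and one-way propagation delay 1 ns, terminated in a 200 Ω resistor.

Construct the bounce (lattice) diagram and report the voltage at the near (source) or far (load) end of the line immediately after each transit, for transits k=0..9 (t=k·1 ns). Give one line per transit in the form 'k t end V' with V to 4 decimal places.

0 0 source 1.0000
1 1 load 1.1429
2 2 source 1.1905
3 3 load 1.1973
4 4 source 1.1995
5 5 load 1.1999
6 6 source 1.2000
7 7 load 1.2000
8 8 source 1.2000
9 9 load 1.2000

Γ_L=0.142857, Γ_S=0.333333; launch V₁=3·150/450=1.000000
k=0 src: V=1.0000
k=1 load: inc=1.000000, refl=1.000000·0.142857=0.1429; V=0.000000+1.000000+0.142857=1.1429
k=2 src: inc=0.142857, refl=0.142857·0.333333=0.0476; V=1.000000+0.142857+0.047619=1.1905
k=3 load: inc=0.047619, refl=0.047619·0.142857=0.0068; V=1.142857+0.047619+0.006803=1.1973
k=4 src: inc=0.006803, refl=0.006803·0.333333=0.0023; V=1.190476+0.006803+0.002268=1.1995
k=5 load: inc=0.002268, refl=0.002268·0.142857=0.0003; V=1.197279+0.002268+0.000324=1.1999
k=6 src: inc=0.000324, refl=0.000324·0.333333=0.0001; V=1.199546+0.000324+0.000108=1.2000
k=7 load: inc=0.000108, refl=0.000108·0.142857=0.0000; V=1.199870+0.000108+0.000015=1.2000
k=8 src: inc=0.000015, refl=0.000015·0.333333=0.0000; V=1.199978+0.000015+0.000005=1.2000
k=9 load: inc=0.000005, refl=0.000005·0.142857=0.0000; V=1.199994+0.000005+0.000001=1.2000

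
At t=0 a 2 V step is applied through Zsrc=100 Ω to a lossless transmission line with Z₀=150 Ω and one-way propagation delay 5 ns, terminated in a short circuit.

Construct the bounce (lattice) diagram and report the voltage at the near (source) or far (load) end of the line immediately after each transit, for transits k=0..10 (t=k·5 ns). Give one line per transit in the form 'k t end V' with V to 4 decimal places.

0 0 source 1.2000
1 5 load 0.0000
2 10 source 0.2400
3 15 load 0.0000
4 20 source 0.0480
5 25 load 0.0000
6 30 source 0.0096
7 35 load 0.0000
8 40 source 0.0019
9 45 load 0.0000
10 50 source 0.0004

Γ_L=-1.000000, Γ_S=-0.200000; launch V₁=2·150/250=1.200000
k=0 src: V=1.2000
k=1 load: inc=1.200000, refl=1.200000·-1.000000=-1.2000; V=0.000000+1.200000+-1.200000=0.0000
k=2 src: inc=-1.200000, refl=-1.200000·-0.200000=0.2400; V=1.200000+-1.200000+0.240000=0.2400
k=3 load: inc=0.240000, refl=0.240000·-1.000000=-0.2400; V=0.000000+0.240000+-0.240000=0.0000
k=4 src: inc=-0.240000, refl=-0.240000·-0.200000=0.0480; V=0.240000+-0.240000+0.048000=0.0480
k=5 load: inc=0.048000, refl=0.048000·-1.000000=-0.0480; V=0.000000+0.048000+-0.048000=0.0000
k=6 src: inc=-0.048000, refl=-0.048000·-0.200000=0.0096; V=0.048000+-0.048000+0.009600=0.0096
k=7 load: inc=0.009600, refl=0.009600·-1.000000=-0.0096; V=0.000000+0.009600+-0.009600=0.0000
k=8 src: inc=-0.009600, refl=-0.009600·-0.200000=0.0019; V=0.009600+-0.009600+0.001920=0.0019
k=9 load: inc=0.001920, refl=0.001920·-1.000000=-0.0019; V=0.000000+0.001920+-0.001920=0.0000
k=10 src: inc=-0.001920, refl=-0.001920·-0.200000=0.0004; V=0.001920+-0.001920+0.000384=0.0004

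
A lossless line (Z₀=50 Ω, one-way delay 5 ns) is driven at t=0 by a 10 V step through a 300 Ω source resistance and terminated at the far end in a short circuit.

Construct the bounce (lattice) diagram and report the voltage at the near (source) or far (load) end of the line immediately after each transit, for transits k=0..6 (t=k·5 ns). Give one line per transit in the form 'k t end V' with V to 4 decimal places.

0 0 source 1.4286
1 5 load 0.0000
2 10 source -1.0204
3 15 load 0.0000
4 20 source 0.7289
5 25 load 0.0000
6 30 source -0.5206

Γ_L=-1.000000, Γ_S=0.714286; launch V₁=10·50/350=1.428571
k=0 src: V=1.4286
k=1 load: inc=1.428571, refl=1.428571·-1.000000=-1.4286; V=0.000000+1.428571+-1.428571=0.0000
k=2 src: inc=-1.428571, refl=-1.428571·0.714286=-1.0204; V=1.428571+-1.428571+-1.020408=-1.0204
k=3 load: inc=-1.020408, refl=-1.020408·-1.000000=1.0204; V=0.000000+-1.020408+1.020408=0.0000
k=4 src: inc=1.020408, refl=1.020408·0.714286=0.7289; V=-1.020408+1.020408+0.728863=0.7289
k=5 load: inc=0.728863, refl=0.728863·-1.000000=-0.7289; V=0.000000+0.728863+-0.728863=0.0000
k=6 src: inc=-0.728863, refl=-0.728863·0.714286=-0.5206; V=0.728863+-0.728863+-0.520616=-0.5206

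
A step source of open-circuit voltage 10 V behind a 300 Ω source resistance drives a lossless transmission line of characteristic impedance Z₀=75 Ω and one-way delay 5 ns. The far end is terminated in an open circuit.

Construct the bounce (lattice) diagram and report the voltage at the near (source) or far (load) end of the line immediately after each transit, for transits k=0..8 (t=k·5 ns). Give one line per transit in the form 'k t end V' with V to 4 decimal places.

0 0 source 2.0000
1 5 load 4.0000
2 10 source 5.2000
3 15 load 6.4000
4 20 source 7.1200
5 25 load 7.8400
6 30 source 8.2720
7 35 load 8.7040
8 40 source 8.9632

Γ_L=1.000000, Γ_S=0.600000; launch V₁=10·75/375=2.000000
k=0 src: V=2.0000
k=1 load: inc=2.000000, refl=2.000000·1.000000=2.0000; V=0.000000+2.000000+2.000000=4.0000
k=2 src: inc=2.000000, refl=2.000000·0.600000=1.2000; V=2.000000+2.000000+1.200000=5.2000
k=3 load: inc=1.200000, refl=1.200000·1.000000=1.2000; V=4.000000+1.200000+1.200000=6.4000
k=4 src: inc=1.200000, refl=1.200000·0.600000=0.7200; V=5.200000+1.200000+0.720000=7.1200
k=5 load: inc=0.720000, refl=0.720000·1.000000=0.7200; V=6.400000+0.720000+0.720000=7.8400
k=6 src: inc=0.720000, refl=0.720000·0.600000=0.4320; V=7.120000+0.720000+0.432000=8.2720
k=7 load: inc=0.432000, refl=0.432000·1.000000=0.4320; V=7.840000+0.432000+0.432000=8.7040
k=8 src: inc=0.432000, refl=0.432000·0.600000=0.2592; V=8.272000+0.432000+0.259200=8.9632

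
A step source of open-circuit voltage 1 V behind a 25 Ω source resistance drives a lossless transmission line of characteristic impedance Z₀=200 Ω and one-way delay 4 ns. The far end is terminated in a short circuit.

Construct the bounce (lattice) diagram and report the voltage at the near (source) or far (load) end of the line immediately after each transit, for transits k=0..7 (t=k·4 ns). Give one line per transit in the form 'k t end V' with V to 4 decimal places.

Γ_L=-1.000000, Γ_S=-0.777778; launch V₁=1·200/225=0.888889
k=0 src: V=0.8889
k=1 load: inc=0.888889, refl=0.888889·-1.000000=-0.8889; V=0.000000+0.888889+-0.888889=0.0000
k=2 src: inc=-0.888889, refl=-0.888889·-0.777778=0.6914; V=0.888889+-0.888889+0.691358=0.6914
k=3 load: inc=0.691358, refl=0.691358·-1.000000=-0.6914; V=0.000000+0.691358+-0.691358=0.0000
k=4 src: inc=-0.691358, refl=-0.691358·-0.777778=0.5377; V=0.691358+-0.691358+0.537723=0.5377
k=5 load: inc=0.537723, refl=0.537723·-1.000000=-0.5377; V=0.000000+0.537723+-0.537723=0.0000
k=6 src: inc=-0.537723, refl=-0.537723·-0.777778=0.4182; V=0.537723+-0.537723+0.418229=0.4182
k=7 load: inc=0.418229, refl=0.418229·-1.000000=-0.4182; V=0.000000+0.418229+-0.418229=0.0000

0 0 source 0.8889
1 4 load 0.0000
2 8 source 0.6914
3 12 load 0.0000
4 16 source 0.5377
5 20 load 0.0000
6 24 source 0.4182
7 28 load 0.0000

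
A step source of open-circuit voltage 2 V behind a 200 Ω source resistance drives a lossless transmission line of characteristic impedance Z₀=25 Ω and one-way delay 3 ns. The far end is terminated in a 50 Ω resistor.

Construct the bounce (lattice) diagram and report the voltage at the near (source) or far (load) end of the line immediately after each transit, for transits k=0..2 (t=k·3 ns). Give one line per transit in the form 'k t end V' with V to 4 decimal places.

0 0 source 0.2222
1 3 load 0.2963
2 6 source 0.3539

Γ_L=0.333333, Γ_S=0.777778; launch V₁=2·25/225=0.222222
k=0 src: V=0.2222
k=1 load: inc=0.222222, refl=0.222222·0.333333=0.0741; V=0.000000+0.222222+0.074074=0.2963
k=2 src: inc=0.074074, refl=0.074074·0.777778=0.0576; V=0.222222+0.074074+0.057613=0.3539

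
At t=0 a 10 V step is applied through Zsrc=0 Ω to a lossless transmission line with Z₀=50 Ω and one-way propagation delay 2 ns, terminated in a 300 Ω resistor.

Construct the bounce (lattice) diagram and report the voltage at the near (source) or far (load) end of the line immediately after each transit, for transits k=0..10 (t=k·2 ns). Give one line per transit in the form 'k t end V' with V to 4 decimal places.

Γ_L=0.714286, Γ_S=-1.000000; launch V₁=10·50/50=10.000000
k=0 src: V=10.0000
k=1 load: inc=10.000000, refl=10.000000·0.714286=7.1429; V=0.000000+10.000000+7.142857=17.1429
k=2 src: inc=7.142857, refl=7.142857·-1.000000=-7.1429; V=10.000000+7.142857+-7.142857=10.0000
k=3 load: inc=-7.142857, refl=-7.142857·0.714286=-5.1020; V=17.142857+-7.142857+-5.102041=4.8980
k=4 src: inc=-5.102041, refl=-5.102041·-1.000000=5.1020; V=10.000000+-5.102041+5.102041=10.0000
k=5 load: inc=5.102041, refl=5.102041·0.714286=3.6443; V=4.897959+5.102041+3.644315=13.6443
k=6 src: inc=3.644315, refl=3.644315·-1.000000=-3.6443; V=10.000000+3.644315+-3.644315=10.0000
k=7 load: inc=-3.644315, refl=-3.644315·0.714286=-2.6031; V=13.644315+-3.644315+-2.603082=7.3969
k=8 src: inc=-2.603082, refl=-2.603082·-1.000000=2.6031; V=10.000000+-2.603082+2.603082=10.0000
k=9 load: inc=2.603082, refl=2.603082·0.714286=1.8593; V=7.396918+2.603082+1.859344=11.8593
k=10 src: inc=1.859344, refl=1.859344·-1.000000=-1.8593; V=10.000000+1.859344+-1.859344=10.0000

0 0 source 10.0000
1 2 load 17.1429
2 4 source 10.0000
3 6 load 4.8980
4 8 source 10.0000
5 10 load 13.6443
6 12 source 10.0000
7 14 load 7.3969
8 16 source 10.0000
9 18 load 11.8593
10 20 source 10.0000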